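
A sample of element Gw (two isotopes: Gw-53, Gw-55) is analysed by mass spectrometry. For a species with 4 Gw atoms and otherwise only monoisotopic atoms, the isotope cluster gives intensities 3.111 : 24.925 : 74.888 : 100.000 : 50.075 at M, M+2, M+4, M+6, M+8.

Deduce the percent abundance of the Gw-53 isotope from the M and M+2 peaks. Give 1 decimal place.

If p is the fraction of Gw that is Gw-53, then I(M+2)/I(M) = [C(4,1)·p^3·(1−p)] / p^4 = 4·(1−p)/p = 24.925/3.111 = 8.0119
(1−p)/p = 8.0119/4 = 2.0030  ⇒  p = 1/(1 + 2.0030) = 0.3330
Gw-53: 33.3%, Gw-55: 66.7%.

33.3%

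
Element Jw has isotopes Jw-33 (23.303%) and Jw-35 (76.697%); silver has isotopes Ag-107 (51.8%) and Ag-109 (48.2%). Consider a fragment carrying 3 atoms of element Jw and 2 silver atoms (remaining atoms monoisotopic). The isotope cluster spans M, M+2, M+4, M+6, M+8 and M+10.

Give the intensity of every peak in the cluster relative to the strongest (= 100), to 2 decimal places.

Element Jw pattern (n=3): 0.01265422 : 0.12494627 : 0.41123479 : 0.45116472
Silver pattern (n=2): 0.268324 : 0.499352 : 0.232324
Convolve the two distributions (both contribute in 2-u steps):
  M: 0.01265422×0.268324 = 0.003395
  M+2: 0.01265422×0.499352 + 0.12494627×0.268324 = 0.039845
  M+4: 0.01265422×0.232324 + 0.12494627×0.499352 + 0.41123479×0.268324 = 0.175676
  M+6: 0.12494627×0.232324 + 0.41123479×0.499352 + 0.45116472×0.268324 = 0.355437
  M+8: 0.41123479×0.232324 + 0.45116472×0.499352 = 0.320830
  M+10: 0.45116472×0.232324 = 0.104816
Scale to base peak (0.355437) = 100: 0.96 : 11.21 : 49.43 : 100.00 : 90.26 : 29.49

0.96 : 11.21 : 49.43 : 100.00 : 90.26 : 29.49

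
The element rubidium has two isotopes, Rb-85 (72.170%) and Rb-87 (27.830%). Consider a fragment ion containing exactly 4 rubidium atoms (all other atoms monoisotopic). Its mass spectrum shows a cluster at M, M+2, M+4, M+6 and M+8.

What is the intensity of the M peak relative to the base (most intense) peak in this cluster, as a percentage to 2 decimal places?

Binomial terms of (0.72170 + 0.27830)^4: M 0.2713, M+2 0.4184, M+4 0.2420, M+6 0.0622, M+8 0.0060 → M+2 is the base peak.
P(M+2) = C(4,1) × 0.72170^3 × 0.27830^1 = 4 × 0.37589809 × 0.2783 = 0.418450 (base)
P(M) = C(4,0) × 0.72170^4 × 0.27830^0 = 1 × 0.27128565 × 1.0000 = 0.271286
Relative intensity = 0.271286 / 0.418450 × 100 = 64.83

64.83%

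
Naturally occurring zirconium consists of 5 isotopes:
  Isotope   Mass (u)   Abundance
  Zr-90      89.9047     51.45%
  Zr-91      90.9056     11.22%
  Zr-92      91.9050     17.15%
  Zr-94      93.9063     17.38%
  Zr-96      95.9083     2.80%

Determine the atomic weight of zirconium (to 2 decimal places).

The abundance-weighted mean is 0.5145 × 89.9047 + 0.1122 × 90.9056 + 0.1715 × 91.9050 + 0.1738 × 93.9063 + 0.0280 × 95.9083
= 46.25597 + 10.19961 + 15.76171 + 16.32091 + 2.68543 = 91.22363 u

91.22 u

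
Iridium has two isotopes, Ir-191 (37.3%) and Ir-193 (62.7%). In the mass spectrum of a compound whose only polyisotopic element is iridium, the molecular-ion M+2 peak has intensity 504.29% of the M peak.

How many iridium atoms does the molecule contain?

For n independent Ir atoms, I(M+2)/I(M) = n · (abundance Ir-193) / (abundance Ir-191) = n · 0.627/0.373.
n = 5.0429 × 0.373/0.627 = 3.00 ≈ 3

3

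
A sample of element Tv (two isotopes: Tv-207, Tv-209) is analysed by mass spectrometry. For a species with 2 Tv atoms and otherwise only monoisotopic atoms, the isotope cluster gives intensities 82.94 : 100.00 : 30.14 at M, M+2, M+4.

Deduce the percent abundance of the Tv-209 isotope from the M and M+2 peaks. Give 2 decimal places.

Write p for the Tv-207 fraction. I(M+2)/I(M) = [C(2,1)·p^1·(1−p)] / p^2 = 2·(1−p)/p = 100.00/82.94 = 1.2057
(1−p)/p = 1.2057/2 = 0.6028  ⇒  p = 1/(1 + 0.6028) = 0.6239
Tv-207: 62.39%, Tv-209: 37.61%.

37.61%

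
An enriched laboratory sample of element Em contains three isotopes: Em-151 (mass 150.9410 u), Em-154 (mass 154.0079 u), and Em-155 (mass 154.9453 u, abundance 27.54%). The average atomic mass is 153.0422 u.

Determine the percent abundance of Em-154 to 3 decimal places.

32.555%

Let x and y be the fractions of Em-151 and Em-154. Then x + y = 1 − 0.2754 = 0.7246 and 150.9410x + 154.0079y = 153.0422 − 0.2754×154.9453 = 110.37026438.
Substituting: 150.9410x + 154.0079(0.7246 − x) = 110.37026438
(150.9410 − 154.0079)x = -1.22385996  ⇒  x = 0.39905, y = 0.32555
Em-151: 39.905%, Em-154: 32.555%.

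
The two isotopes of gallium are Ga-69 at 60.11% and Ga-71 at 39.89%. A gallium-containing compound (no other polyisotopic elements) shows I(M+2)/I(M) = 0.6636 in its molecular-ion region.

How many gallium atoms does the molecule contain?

With n Ga atoms, P(M+2)/P(M) = C(n,1)·p^(n−1)q / p^n = n·q/p = n · 0.3989/0.6011.
n = 0.6636 × 0.6011/0.3989 = 1.00 ≈ 1

1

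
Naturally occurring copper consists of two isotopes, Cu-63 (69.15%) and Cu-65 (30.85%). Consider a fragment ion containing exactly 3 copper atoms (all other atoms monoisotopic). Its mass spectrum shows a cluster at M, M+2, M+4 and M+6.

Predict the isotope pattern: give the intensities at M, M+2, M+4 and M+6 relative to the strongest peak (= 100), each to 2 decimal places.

Each Cu atom is independently Cu-63 (p = 0.6915) or Cu-65 (q = 0.3085); the cluster is the binomial expansion (p + q)^3.
P(M) = 0.6915^3 = 0.330656
P(M+2) = 3 × 0.6915^2 × 0.3085^1 = 0.442548
P(M+4) = 3 × 0.6915^1 × 0.3085^2 = 0.197435
P(M+6) = 0.3085^3 = 0.029361
The M+2 peak is largest (0.442548); scaling to 100 gives 74.72 : 100.00 : 44.61 : 6.63.

74.72 : 100.00 : 44.61 : 6.63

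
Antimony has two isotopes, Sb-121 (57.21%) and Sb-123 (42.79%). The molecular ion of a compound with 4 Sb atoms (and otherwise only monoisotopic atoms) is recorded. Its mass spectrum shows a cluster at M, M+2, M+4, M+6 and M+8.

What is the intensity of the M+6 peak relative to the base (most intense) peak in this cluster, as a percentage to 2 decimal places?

(0.5721 + 0.4279)^4 gives M 0.1071, M+2 0.3205, M+4 0.3596, M+6 0.1793, M+8 0.0335; the largest is M+4.
P(M+4) = C(4,2) × 0.5721^2 × 0.4279^2 = 6 × 0.32729841 × 0.18309841 = 0.359567 (base)
P(M+6) = C(4,3) × 0.5721^1 × 0.4279^3 = 4 × 0.5721 × 0.07834781 = 0.179291
Relative intensity = 0.179291 / 0.359567 × 100 = 49.86

49.86%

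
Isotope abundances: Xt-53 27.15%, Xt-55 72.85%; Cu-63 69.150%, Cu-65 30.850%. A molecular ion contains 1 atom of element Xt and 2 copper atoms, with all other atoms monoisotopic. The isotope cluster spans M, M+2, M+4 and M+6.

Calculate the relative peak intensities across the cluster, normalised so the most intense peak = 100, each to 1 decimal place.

28.0 : 100.0 : 72.5 : 14.9

Element Xt pattern (n=1): 0.2715 : 0.7285
Copper pattern (n=2): 0.47817225 : 0.4266555 : 0.09517225
Convolve the two distributions (both contribute in 2-u steps):
  M: 0.2715×0.47817225 = 0.129824
  M+2: 0.2715×0.4266555 + 0.7285×0.47817225 = 0.464185
  M+4: 0.2715×0.09517225 + 0.7285×0.4266555 = 0.336658
  M+6: 0.7285×0.09517225 = 0.069333
Scale to base peak (0.464185) = 100: 28.0 : 100.0 : 72.5 : 14.9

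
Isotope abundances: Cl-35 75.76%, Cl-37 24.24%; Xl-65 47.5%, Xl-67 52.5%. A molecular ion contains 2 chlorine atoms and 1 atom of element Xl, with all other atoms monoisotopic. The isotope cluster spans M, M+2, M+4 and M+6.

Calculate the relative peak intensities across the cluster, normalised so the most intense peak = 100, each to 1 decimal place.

Chlorine pattern (n=2): 0.57395776 : 0.36728448 : 0.05875776
Element Xl pattern (n=1): 0.4750 : 0.5250
Convolve the two distributions (both contribute in 2-u steps):
  M: 0.57395776×0.4750 = 0.272630
  M+2: 0.57395776×0.5250 + 0.36728448×0.4750 = 0.475788
  M+4: 0.36728448×0.5250 + 0.05875776×0.4750 = 0.220734
  M+6: 0.05875776×0.5250 = 0.030848
Scale to base peak (0.475788) = 100: 57.3 : 100.0 : 46.4 : 6.5

57.3 : 100.0 : 46.4 : 6.5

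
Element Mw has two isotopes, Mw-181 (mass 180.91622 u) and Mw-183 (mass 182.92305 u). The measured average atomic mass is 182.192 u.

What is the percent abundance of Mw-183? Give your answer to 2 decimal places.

63.57%

Writing the weighted mean with unknown fraction x of Mw-181:
180.91622·x + 182.92305·(1 − x) = 182.192
(180.91622 − 182.92305)·x = 182.192 − 182.92305
x = -0.73105 / -2.00683 = 0.36428 → 36.43% Mw-181, 63.57% Mw-183.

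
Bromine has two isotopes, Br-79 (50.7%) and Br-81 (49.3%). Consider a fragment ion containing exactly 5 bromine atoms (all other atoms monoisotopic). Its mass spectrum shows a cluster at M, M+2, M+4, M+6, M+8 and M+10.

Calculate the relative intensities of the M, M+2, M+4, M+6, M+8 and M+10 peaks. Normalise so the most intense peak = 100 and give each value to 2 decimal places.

10.58 : 51.42 : 100.00 : 97.24 : 47.28 : 9.19

Expanding (0.507 + 0.493)^5:
P(M) = 0.507^5 = 0.033500
P(M+2) = 5 × 0.507^4 × 0.493^1 = 0.162873
P(M+4) = 10 × 0.507^3 × 0.493^2 = 0.316751
P(M+6) = 10 × 0.507^2 × 0.493^3 = 0.308004
P(M+8) = 5 × 0.507^1 × 0.493^4 = 0.149750
P(M+10) = 0.493^5 = 0.029123
The M+4 peak is largest (0.316751); scaling to 100 gives 10.58 : 51.42 : 100.00 : 97.24 : 47.28 : 9.19.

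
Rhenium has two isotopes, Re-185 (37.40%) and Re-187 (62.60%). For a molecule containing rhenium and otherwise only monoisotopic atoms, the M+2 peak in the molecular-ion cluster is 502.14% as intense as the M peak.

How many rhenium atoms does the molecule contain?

The M+2/M ratio from n Re atoms is n · q/p = n · 0.6260/0.3740.
n = 5.0214 × 0.3740/0.6260 = 3.00 ≈ 3

3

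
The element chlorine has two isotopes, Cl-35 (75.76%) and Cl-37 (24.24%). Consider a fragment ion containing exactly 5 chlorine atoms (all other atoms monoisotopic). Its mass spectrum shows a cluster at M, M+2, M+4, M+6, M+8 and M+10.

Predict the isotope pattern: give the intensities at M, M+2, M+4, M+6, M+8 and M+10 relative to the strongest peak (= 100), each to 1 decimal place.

62.5 : 100.0 : 64.0 : 20.5 : 3.3 : 0.2

The 5 Cl atoms are independent, so intensities follow the terms of (0.7576 + 0.2424)^5.
P(M) = 0.7576^5 = 0.249574
P(M+2) = 5 × 0.7576^4 × 0.2424^1 = 0.399266
P(M+4) = 10 × 0.7576^3 × 0.2424^2 = 0.255497
P(M+6) = 10 × 0.7576^2 × 0.2424^3 = 0.081748
P(M+8) = 5 × 0.7576^1 × 0.2424^4 = 0.013078
P(M+10) = 0.2424^5 = 0.000837
The M+2 peak is largest (0.399266); scaling to 100 gives 62.5 : 100.0 : 64.0 : 20.5 : 3.3 : 0.2.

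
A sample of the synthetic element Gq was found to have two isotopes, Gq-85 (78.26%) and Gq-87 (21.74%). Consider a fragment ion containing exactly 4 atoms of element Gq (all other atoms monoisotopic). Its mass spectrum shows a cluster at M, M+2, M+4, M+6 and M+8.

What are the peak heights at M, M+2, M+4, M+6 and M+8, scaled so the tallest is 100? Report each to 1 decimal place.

Expanding (0.7826 + 0.2174)^4:
P(M) = 0.7826^4 = 0.375111
P(M+2) = 4 × 0.7826^3 × 0.2174^1 = 0.416811
P(M+4) = 6 × 0.7826^2 × 0.2174^2 = 0.173680
P(M+6) = 4 × 0.7826^1 × 0.2174^3 = 0.032165
P(M+8) = 0.2174^4 = 0.002234
The M+2 peak is largest (0.416811); scaling to 100 gives 90.0 : 100.0 : 41.7 : 7.7 : 0.5.

90.0 : 100.0 : 41.7 : 7.7 : 0.5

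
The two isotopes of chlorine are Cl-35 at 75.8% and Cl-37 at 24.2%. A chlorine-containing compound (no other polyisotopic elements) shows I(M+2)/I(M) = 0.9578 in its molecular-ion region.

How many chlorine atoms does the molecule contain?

For n independent Cl atoms, I(M+2)/I(M) = n · (abundance Cl-37) / (abundance Cl-35) = n · 0.242/0.758.
n = 0.9578 × 0.758/0.242 = 3.00 ≈ 3

3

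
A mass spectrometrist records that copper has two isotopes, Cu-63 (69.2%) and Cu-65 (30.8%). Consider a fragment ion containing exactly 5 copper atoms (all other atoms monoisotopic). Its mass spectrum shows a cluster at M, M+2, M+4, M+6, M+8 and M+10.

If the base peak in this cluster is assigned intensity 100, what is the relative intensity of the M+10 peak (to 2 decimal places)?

(0.692 + 0.308)^5 gives M 0.1587, M+2 0.3531, M+4 0.3144, M+6 0.1399, M+8 0.0311, M+10 0.0028; the largest is M+2.
P(M+2) = C(5,1) × 0.692^4 × 0.308^1 = 5 × 0.22931073 × 0.3080 = 0.353139 (base)
P(M+10) = C(5,5) × 0.692^0 × 0.308^5 = 1 × 1.0000 × 0.00277175 = 0.002772
Relative intensity = 0.002772 / 0.353139 × 100 = 0.78

0.78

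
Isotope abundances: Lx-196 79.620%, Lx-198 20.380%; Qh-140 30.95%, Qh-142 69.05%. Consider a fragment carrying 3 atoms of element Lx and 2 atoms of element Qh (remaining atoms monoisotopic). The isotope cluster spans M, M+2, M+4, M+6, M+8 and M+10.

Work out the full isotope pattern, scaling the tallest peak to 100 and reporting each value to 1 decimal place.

11.6 : 60.8 : 100.0 : 54.8 : 12.2 : 1.0

Element Lx pattern (n=3): 0.5047386 : 0.38758752 : 0.09920916 : 0.00846472
Element Qh pattern (n=2): 0.09579025 : 0.4274195 : 0.47679025
Convolve the two distributions (both contribute in 2-u steps):
  M: 0.5047386×0.09579025 = 0.048349
  M+2: 0.5047386×0.4274195 + 0.38758752×0.09579025 = 0.252862
  M+4: 0.5047386×0.47679025 + 0.38758752×0.4274195 + 0.09920916×0.09579025 = 0.415820
  M+6: 0.38758752×0.47679025 + 0.09920916×0.4274195 + 0.00846472×0.09579025 = 0.228013
  M+8: 0.09920916×0.47679025 + 0.00846472×0.4274195 = 0.050920
  M+10: 0.00846472×0.47679025 = 0.004036
Scale to base peak (0.415820) = 100: 11.6 : 60.8 : 100.0 : 54.8 : 12.2 : 1.0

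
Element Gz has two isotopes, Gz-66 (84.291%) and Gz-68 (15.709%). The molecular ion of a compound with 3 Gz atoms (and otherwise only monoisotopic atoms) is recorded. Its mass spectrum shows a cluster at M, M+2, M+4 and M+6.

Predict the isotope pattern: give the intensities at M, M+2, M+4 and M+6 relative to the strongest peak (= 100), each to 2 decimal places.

100.00 : 55.91 : 10.42 : 0.65

The 3 Gz atoms are independent, so intensities follow the terms of (0.84291 + 0.15709)^3.
P(M) = 0.84291^3 = 0.598885
P(M+2) = 3 × 0.84291^2 × 0.15709^1 = 0.334836
P(M+4) = 3 × 0.84291^1 × 0.15709^2 = 0.062402
P(M+6) = 0.15709^3 = 0.003877
The M peak is largest (0.598885); scaling to 100 gives 100.00 : 55.91 : 10.42 : 0.65.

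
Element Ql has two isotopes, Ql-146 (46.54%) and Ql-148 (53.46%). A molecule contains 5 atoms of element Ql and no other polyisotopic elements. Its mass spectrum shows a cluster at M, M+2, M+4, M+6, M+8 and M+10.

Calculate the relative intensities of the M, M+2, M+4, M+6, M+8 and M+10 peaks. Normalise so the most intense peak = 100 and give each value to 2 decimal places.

6.60 : 37.89 : 87.06 : 100.00 : 57.43 : 13.19

Expanding (0.4654 + 0.5346)^5:
P(M) = 0.4654^5 = 0.021834
P(M+2) = 5 × 0.4654^4 × 0.5346^1 = 0.125402
P(M+4) = 10 × 0.4654^3 × 0.5346^2 = 0.288096
P(M+6) = 10 × 0.4654^2 × 0.5346^3 = 0.330933
P(M+8) = 5 × 0.4654^1 × 0.5346^4 = 0.190069
P(M+10) = 0.5346^5 = 0.043666
The M+6 peak is largest (0.330933); scaling to 100 gives 6.60 : 37.89 : 87.06 : 100.00 : 57.43 : 13.19.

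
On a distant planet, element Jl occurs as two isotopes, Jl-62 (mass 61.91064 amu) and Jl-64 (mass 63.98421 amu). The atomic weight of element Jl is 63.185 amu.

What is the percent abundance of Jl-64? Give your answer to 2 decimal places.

61.46%

Writing the weighted mean with unknown fraction x of Jl-62:
61.91064·x + 63.98421·(1 − x) = 63.185
(61.91064 − 63.98421)·x = 63.185 − 63.98421
x = -0.79921 / -2.07357 = 0.38543 → 38.54% Jl-62, 61.46% Jl-64.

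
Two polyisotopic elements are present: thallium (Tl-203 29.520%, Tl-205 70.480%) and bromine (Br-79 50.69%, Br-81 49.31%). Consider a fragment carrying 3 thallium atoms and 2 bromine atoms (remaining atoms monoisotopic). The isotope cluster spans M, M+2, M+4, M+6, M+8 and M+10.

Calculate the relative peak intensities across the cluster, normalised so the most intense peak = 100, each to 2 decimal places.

1.86 : 16.97 : 59.60 : 100.00 : 79.50 : 24.00

Thallium pattern (n=3): 0.02572463 : 0.18425524 : 0.43991564 : 0.35010449
Bromine pattern (n=2): 0.25694761 : 0.49990478 : 0.24314761
Convolve the two distributions (both contribute in 2-u steps):
  M: 0.02572463×0.25694761 = 0.006610
  M+2: 0.02572463×0.49990478 + 0.18425524×0.25694761 = 0.060204
  M+4: 0.02572463×0.24314761 + 0.18425524×0.49990478 + 0.43991564×0.25694761 = 0.211400
  M+6: 0.18425524×0.24314761 + 0.43991564×0.49990478 + 0.35010449×0.25694761 = 0.354676
  M+8: 0.43991564×0.24314761 + 0.35010449×0.49990478 = 0.281983
  M+10: 0.35010449×0.24314761 = 0.085127
Scale to base peak (0.354676) = 100: 1.86 : 16.97 : 59.60 : 100.00 : 79.50 : 24.00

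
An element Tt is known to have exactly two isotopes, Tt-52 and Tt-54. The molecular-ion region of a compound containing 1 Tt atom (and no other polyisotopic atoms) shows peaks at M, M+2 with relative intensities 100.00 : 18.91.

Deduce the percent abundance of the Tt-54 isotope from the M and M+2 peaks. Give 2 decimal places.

Write p for the Tt-52 fraction. I(M+2)/I(M) = [C(1,1)·p^0·(1−p)] / p^1 = 1·(1−p)/p = 18.91/100.00 = 0.1891
(1−p)/p = 0.1891/1 = 0.1891  ⇒  p = 1/(1 + 0.1891) = 0.8410
Tt-52: 84.10%, Tt-54: 15.90%.

15.90%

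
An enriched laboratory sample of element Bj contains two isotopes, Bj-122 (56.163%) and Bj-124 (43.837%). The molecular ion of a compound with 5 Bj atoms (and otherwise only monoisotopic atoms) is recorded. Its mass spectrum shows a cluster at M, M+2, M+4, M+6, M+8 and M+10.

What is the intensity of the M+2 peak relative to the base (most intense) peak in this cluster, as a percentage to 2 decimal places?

(0.56163 + 0.43837)^5 gives M 0.0559, M+2 0.2181, M+4 0.3404, M+6 0.2657, M+8 0.1037, M+10 0.0162; the largest is M+4.
P(M+4) = C(5,2) × 0.56163^3 × 0.43837^2 = 10 × 0.17715397 × 0.19216826 = 0.340434 (base)
P(M+2) = C(5,1) × 0.56163^4 × 0.43837^1 = 5 × 0.09949499 × 0.43837 = 0.218078
Relative intensity = 0.218078 / 0.340434 × 100 = 64.06

64.06%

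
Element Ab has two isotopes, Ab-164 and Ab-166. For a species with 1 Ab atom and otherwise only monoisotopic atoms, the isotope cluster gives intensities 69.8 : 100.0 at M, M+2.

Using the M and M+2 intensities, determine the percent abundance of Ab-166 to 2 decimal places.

58.89%

Write p for the Ab-164 fraction. I(M+2)/I(M) = [C(1,1)·p^0·(1−p)] / p^1 = 1·(1−p)/p = 100.0/69.8 = 1.4327
(1−p)/p = 1.4327/1 = 1.4327  ⇒  p = 1/(1 + 1.4327) = 0.4111
Ab-164: 41.11%, Ab-166: 58.89%.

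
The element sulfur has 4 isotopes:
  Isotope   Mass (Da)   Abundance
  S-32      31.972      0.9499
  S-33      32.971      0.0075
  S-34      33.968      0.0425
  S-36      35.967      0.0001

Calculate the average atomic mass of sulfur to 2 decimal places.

Average mass = Σ (abundance × isotope mass) = 0.9499 × 31.972 + 0.0075 × 32.971 + 0.0425 × 33.968 + 0.0001 × 35.967
= 30.3702 + 0.2473 + 1.4436 + 0.0036 = 32.0647 Da

32.06 Da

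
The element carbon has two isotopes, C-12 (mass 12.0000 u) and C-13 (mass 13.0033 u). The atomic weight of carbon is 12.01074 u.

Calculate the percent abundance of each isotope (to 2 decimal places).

Writing the weighted mean with unknown fraction x of C-12:
12.0000·x + 13.0033·(1 − x) = 12.01074
(12.0000 − 13.0033)·x = 12.01074 − 13.0033
x = -0.99256 / -1.0033 = 0.98930 → 98.93% C-12, 1.07% C-13.

C-12: 98.93%, C-13: 1.07%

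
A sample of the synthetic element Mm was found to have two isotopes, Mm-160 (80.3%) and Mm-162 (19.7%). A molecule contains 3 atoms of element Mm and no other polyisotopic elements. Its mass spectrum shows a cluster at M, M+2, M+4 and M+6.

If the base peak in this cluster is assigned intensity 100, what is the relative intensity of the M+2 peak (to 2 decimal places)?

73.60

Term probabilities: M 0.5178, M+2 0.3811, M+4 0.0935, M+6 0.0076. Base peak = M.
P(M) = C(3,0) × 0.803^3 × 0.197^0 = 1 × 0.51778163 × 1.0000 = 0.517782 (base)
P(M+2) = C(3,1) × 0.803^2 × 0.197^1 = 3 × 0.644809 × 0.1970 = 0.381082
Relative intensity = 0.381082 / 0.517782 × 100 = 73.60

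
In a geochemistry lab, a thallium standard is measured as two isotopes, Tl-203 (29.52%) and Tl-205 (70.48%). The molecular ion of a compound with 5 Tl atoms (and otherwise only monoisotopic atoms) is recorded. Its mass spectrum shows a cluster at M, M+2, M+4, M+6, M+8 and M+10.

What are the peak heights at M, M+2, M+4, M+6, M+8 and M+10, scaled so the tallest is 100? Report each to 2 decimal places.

Expanding (0.2952 + 0.7048)^5:
P(M) = 0.2952^5 = 0.002242
P(M+2) = 5 × 0.2952^4 × 0.7048^1 = 0.026761
P(M+4) = 10 × 0.2952^3 × 0.7048^2 = 0.127785
P(M+6) = 10 × 0.2952^2 × 0.7048^3 = 0.305092
P(M+8) = 5 × 0.2952^1 × 0.7048^4 = 0.364208
P(M+10) = 0.7048^5 = 0.173912
The M+8 peak is largest (0.364208); scaling to 100 gives 0.62 : 7.35 : 35.09 : 83.77 : 100.00 : 47.75.

0.62 : 7.35 : 35.09 : 83.77 : 100.00 : 47.75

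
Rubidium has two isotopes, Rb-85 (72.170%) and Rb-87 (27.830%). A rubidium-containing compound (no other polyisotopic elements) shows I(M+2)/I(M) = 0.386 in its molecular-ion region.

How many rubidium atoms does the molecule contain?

1

With n Rb atoms, P(M+2)/P(M) = C(n,1)·p^(n−1)q / p^n = n·q/p = n · 0.27830/0.72170.
n = 0.386 × 0.72170/0.27830 = 1.00 ≈ 1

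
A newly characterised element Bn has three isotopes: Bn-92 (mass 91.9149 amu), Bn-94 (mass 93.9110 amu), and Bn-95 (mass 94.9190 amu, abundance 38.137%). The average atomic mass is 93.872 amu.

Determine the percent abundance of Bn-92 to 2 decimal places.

Let x and y be the fractions of Bn-92 and Bn-94. Then x + y = 1 − 0.38137 = 0.61863 and 91.9149x + 93.9110y = 93.872 − 0.38137×94.9190 = 57.67274097.
Substituting: 91.9149x + 93.9110(0.61863 − x) = 57.67274097
(91.9149 − 93.9110)x = -0.42342096  ⇒  x = 0.21212, y = 0.40651
Bn-92: 21.21%, Bn-94: 40.65%.

21.21%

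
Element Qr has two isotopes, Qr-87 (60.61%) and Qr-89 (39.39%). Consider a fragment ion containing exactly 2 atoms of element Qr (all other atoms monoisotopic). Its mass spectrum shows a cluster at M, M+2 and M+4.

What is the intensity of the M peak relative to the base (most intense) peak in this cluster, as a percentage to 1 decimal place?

(0.6061 + 0.3939)^2 gives M 0.3674, M+2 0.4775, M+4 0.1552; the largest is M+2.
P(M+2) = C(2,1) × 0.6061^1 × 0.3939^1 = 2 × 0.6061 × 0.3939 = 0.477486 (base)
P(M) = C(2,0) × 0.6061^2 × 0.3939^0 = 1 × 0.36735721 × 1.0000 = 0.367357
Relative intensity = 0.367357 / 0.477486 × 100 = 76.9

76.9%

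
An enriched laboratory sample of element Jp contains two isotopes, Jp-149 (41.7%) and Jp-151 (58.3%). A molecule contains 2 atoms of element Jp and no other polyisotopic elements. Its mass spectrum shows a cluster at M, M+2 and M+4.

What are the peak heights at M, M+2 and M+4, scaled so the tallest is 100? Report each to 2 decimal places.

35.76 : 100.00 : 69.90

Expanding (0.417 + 0.583)^2:
P(M) = 0.417^2 = 0.173889
P(M+2) = 2 × 0.417^1 × 0.583^1 = 0.486222
P(M+4) = 0.583^2 = 0.339889
The M+2 peak is largest (0.486222); scaling to 100 gives 35.76 : 100.00 : 69.90.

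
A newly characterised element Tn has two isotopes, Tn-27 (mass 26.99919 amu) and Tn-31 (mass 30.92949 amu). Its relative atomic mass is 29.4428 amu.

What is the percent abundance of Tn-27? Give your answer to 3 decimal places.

Let x be the fractional abundance of Tn-27; then Tn-31 has abundance 1 − x.
26.99919·x + 30.92949·(1 − x) = 29.4428
(26.99919 − 30.92949)·x = 29.4428 − 30.92949
x = -1.48669 / -3.93030 = 0.37826 → 37.826% Tn-27, 62.174% Tn-31.

37.826%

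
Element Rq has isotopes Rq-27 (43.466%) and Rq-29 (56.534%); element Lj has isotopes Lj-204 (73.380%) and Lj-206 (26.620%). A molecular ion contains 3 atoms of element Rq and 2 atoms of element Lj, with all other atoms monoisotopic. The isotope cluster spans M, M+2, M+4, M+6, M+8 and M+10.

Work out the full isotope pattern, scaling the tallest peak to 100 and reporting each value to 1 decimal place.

12.4 : 57.6 : 100.0 : 79.6 : 28.2 : 3.6

Element Rq pattern (n=3): 0.08212002 : 0.3204279 : 0.41676416 : 0.18068793
Element Lj pattern (n=2): 0.53846244 : 0.39067512 : 0.07086244
Convolve the two distributions (both contribute in 2-u steps):
  M: 0.08212002×0.53846244 = 0.044219
  M+2: 0.08212002×0.39067512 + 0.3204279×0.53846244 = 0.204621
  M+4: 0.08212002×0.07086244 + 0.3204279×0.39067512 + 0.41676416×0.53846244 = 0.355414
  M+6: 0.3204279×0.07086244 + 0.41676416×0.39067512 + 0.18068793×0.53846244 = 0.282819
  M+8: 0.41676416×0.07086244 + 0.18068793×0.39067512 = 0.100123
  M+10: 0.18068793×0.07086244 = 0.012804
Scale to base peak (0.355414) = 100: 12.4 : 57.6 : 100.0 : 79.6 : 28.2 : 3.6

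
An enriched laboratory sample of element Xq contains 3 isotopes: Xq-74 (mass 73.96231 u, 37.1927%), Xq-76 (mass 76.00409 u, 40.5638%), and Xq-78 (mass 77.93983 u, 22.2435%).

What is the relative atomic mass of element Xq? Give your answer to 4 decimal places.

The abundance-weighted mean is 0.371927 × 73.96231 + 0.405638 × 76.00409 + 0.222435 × 77.93983
= 27.508580 + 30.830147 + 17.336546 = 75.675273 u

75.6753 u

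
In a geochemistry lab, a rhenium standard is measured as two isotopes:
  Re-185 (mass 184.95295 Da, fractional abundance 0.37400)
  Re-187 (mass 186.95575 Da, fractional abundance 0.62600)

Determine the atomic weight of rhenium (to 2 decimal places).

The abundance-weighted mean is 0.37400 × 184.95295 + 0.62600 × 186.95575
= 69.172403 + 117.034300 = 186.206703 Da

186.21 Da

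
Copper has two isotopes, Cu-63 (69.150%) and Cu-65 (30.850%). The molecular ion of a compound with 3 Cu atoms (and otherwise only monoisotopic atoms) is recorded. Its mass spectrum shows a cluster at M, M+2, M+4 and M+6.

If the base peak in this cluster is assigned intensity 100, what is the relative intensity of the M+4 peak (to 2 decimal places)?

44.61

Binomial terms of (0.69150 + 0.30850)^3: M 0.3307, M+2 0.4425, M+4 0.1974, M+6 0.0294 → M+2 is the base peak.
P(M+2) = C(3,1) × 0.69150^2 × 0.30850^1 = 3 × 0.47817225 × 0.3085 = 0.442548 (base)
P(M+4) = C(3,2) × 0.69150^1 × 0.30850^2 = 3 × 0.6915 × 0.09517225 = 0.197435
Relative intensity = 0.197435 / 0.442548 × 100 = 44.61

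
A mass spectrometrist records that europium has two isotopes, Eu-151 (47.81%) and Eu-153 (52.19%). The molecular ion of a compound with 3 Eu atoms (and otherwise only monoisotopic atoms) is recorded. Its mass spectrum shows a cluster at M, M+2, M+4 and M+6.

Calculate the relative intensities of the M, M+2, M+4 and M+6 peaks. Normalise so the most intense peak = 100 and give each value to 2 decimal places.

The 3 Eu atoms are independent, so intensities follow the terms of (0.4781 + 0.5219)^3.
P(M) = 0.4781^3 = 0.109284
P(M+2) = 3 × 0.4781^2 × 0.5219^1 = 0.357887
P(M+4) = 3 × 0.4781^1 × 0.5219^2 = 0.390674
P(M+6) = 0.5219^3 = 0.142155
The M+4 peak is largest (0.390674); scaling to 100 gives 27.97 : 91.61 : 100.00 : 36.39.

27.97 : 91.61 : 100.00 : 36.39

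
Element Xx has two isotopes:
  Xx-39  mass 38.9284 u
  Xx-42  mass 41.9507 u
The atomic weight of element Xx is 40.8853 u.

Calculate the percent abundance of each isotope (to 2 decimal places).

Xx-39: 35.25%, Xx-42: 64.75%

Writing the weighted mean with unknown fraction x of Xx-39:
38.9284·x + 41.9507·(1 − x) = 40.8853
(38.9284 − 41.9507)·x = 40.8853 − 41.9507
x = -1.0654 / -3.0223 = 0.35251 → 35.25% Xx-39, 64.75% Xx-42.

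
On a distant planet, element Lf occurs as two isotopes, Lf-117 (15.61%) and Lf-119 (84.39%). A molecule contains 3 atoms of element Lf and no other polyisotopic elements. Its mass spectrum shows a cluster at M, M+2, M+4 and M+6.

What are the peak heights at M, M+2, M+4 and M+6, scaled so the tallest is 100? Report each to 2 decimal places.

Each Lf atom is independently Lf-117 (p = 0.1561) or Lf-119 (q = 0.8439); the cluster is the binomial expansion (p + q)^3.
P(M) = 0.1561^3 = 0.003804
P(M+2) = 3 × 0.1561^2 × 0.8439^1 = 0.061690
P(M+4) = 3 × 0.1561^1 × 0.8439^2 = 0.333508
P(M+6) = 0.8439^3 = 0.600998
The M+6 peak is largest (0.600998); scaling to 100 gives 0.63 : 10.26 : 55.49 : 100.00.

0.63 : 10.26 : 55.49 : 100.00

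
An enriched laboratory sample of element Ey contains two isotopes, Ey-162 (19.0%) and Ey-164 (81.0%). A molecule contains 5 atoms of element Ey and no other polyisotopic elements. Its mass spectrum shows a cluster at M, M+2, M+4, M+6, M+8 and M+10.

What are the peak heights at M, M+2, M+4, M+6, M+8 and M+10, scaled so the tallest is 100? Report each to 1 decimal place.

Expanding (0.190 + 0.810)^5:
P(M) = 0.190^5 = 0.000248
P(M+2) = 5 × 0.190^4 × 0.810^1 = 0.005278
P(M+4) = 10 × 0.190^3 × 0.810^2 = 0.045002
P(M+6) = 10 × 0.190^2 × 0.810^3 = 0.191850
P(M+8) = 5 × 0.190^1 × 0.810^4 = 0.408944
P(M+10) = 0.810^5 = 0.348678
The M+8 peak is largest (0.408944); scaling to 100 gives 0.1 : 1.3 : 11.0 : 46.9 : 100.0 : 85.3.

0.1 : 1.3 : 11.0 : 46.9 : 100.0 : 85.3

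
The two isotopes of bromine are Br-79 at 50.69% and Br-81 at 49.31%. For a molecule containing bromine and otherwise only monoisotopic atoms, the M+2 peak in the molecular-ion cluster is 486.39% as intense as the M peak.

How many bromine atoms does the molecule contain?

5

For n independent Br atoms, I(M+2)/I(M) = n · (abundance Br-81) / (abundance Br-79) = n · 0.4931/0.5069.
n = 4.8639 × 0.5069/0.4931 = 5.00 ≈ 5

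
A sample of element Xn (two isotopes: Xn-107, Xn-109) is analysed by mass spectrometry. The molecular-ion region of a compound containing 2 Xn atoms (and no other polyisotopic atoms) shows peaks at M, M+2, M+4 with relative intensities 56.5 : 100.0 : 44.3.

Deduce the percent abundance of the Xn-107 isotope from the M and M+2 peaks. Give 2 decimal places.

Write p for the Xn-107 fraction. I(M+2)/I(M) = [C(2,1)·p^1·(1−p)] / p^2 = 2·(1−p)/p = 100.0/56.5 = 1.7699
(1−p)/p = 1.7699/2 = 0.8850  ⇒  p = 1/(1 + 0.8850) = 0.5305
Xn-107: 53.05%, Xn-109: 46.95%.

53.05%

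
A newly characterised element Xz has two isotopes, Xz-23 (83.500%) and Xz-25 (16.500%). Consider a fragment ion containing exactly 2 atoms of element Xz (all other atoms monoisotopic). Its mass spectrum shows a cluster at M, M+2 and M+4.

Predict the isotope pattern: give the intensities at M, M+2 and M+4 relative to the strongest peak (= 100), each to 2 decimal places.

100.00 : 39.52 : 3.90

Each Xz atom is independently Xz-23 (p = 0.83500) or Xz-25 (q = 0.16500); the cluster is the binomial expansion (p + q)^2.
P(M) = 0.83500^2 = 0.697225
P(M+2) = 2 × 0.83500^1 × 0.16500^1 = 0.275550
P(M+4) = 0.16500^2 = 0.027225
The M peak is largest (0.697225); scaling to 100 gives 100.00 : 39.52 : 3.90.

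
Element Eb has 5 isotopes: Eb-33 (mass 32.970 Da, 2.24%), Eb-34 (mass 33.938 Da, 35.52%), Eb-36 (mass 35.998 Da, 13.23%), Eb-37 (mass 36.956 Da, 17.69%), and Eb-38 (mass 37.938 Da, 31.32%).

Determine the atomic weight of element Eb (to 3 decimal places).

Weight each isotope mass by its fractional abundance: 0.0224 × 32.970 + 0.3552 × 33.938 + 0.1323 × 35.998 + 0.1769 × 36.956 + 0.3132 × 37.938
= 0.7385 + 12.0548 + 4.7625 + 6.5375 + 11.8822 = 35.9755 Da

35.976 Da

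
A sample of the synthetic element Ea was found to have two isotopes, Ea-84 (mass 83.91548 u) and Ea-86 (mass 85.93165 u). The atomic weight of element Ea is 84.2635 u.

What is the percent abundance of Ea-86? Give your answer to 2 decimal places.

With x = fraction of Ea-84 (so Ea-86 is 1 − x):
83.91548·x + 85.93165·(1 − x) = 84.2635
(83.91548 − 85.93165)·x = 84.2635 − 85.93165
x = -1.66815 / -2.01617 = 0.82739 → 82.74% Ea-84, 17.26% Ea-86.

17.26%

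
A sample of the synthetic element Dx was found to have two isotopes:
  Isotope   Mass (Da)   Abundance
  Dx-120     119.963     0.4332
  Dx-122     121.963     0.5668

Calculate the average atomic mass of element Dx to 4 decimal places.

Ar = Σ fᵢ·mᵢ = 0.4332 × 119.963 + 0.5668 × 121.963
= 51.96797 + 69.12863 = 121.09660 Da

121.0966 Da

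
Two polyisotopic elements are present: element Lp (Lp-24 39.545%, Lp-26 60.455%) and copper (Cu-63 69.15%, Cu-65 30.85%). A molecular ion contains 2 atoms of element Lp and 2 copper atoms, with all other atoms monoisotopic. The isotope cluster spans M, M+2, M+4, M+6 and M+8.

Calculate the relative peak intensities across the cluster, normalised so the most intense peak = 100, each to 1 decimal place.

19.0 : 75.0 : 100.0 : 51.2 : 8.8

Element Lp pattern (n=2): 0.1563807 : 0.47813859 : 0.3654807
Copper pattern (n=2): 0.47817225 : 0.4266555 : 0.09517225
Convolve the two distributions (both contribute in 2-u steps):
  M: 0.1563807×0.47817225 = 0.074777
  M+2: 0.1563807×0.4266555 + 0.47813859×0.47817225 = 0.295353
  M+4: 0.1563807×0.09517225 + 0.47813859×0.4266555 + 0.3654807×0.47817225 = 0.393646
  M+6: 0.47813859×0.09517225 + 0.3654807×0.4266555 = 0.201440
  M+8: 0.3654807×0.09517225 = 0.034784
Scale to base peak (0.393646) = 100: 19.0 : 75.0 : 100.0 : 51.2 : 8.8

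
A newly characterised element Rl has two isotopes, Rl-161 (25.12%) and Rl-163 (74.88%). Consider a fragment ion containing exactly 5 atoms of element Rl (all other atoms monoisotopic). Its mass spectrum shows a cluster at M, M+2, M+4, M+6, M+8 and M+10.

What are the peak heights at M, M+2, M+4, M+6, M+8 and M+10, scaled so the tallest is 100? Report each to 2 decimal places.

The 5 Rl atoms are independent, so intensities follow the terms of (0.2512 + 0.7488)^5.
P(M) = 0.2512^5 = 0.001000
P(M+2) = 5 × 0.2512^4 × 0.7488^1 = 0.014908
P(M+4) = 10 × 0.2512^3 × 0.7488^2 = 0.088877
P(M+6) = 10 × 0.2512^2 × 0.7488^3 = 0.264933
P(M+8) = 5 × 0.2512^1 × 0.7488^4 = 0.394869
P(M+10) = 0.7488^5 = 0.235412
The M+8 peak is largest (0.394869); scaling to 100 gives 0.25 : 3.78 : 22.51 : 67.09 : 100.00 : 59.62.

0.25 : 3.78 : 22.51 : 67.09 : 100.00 : 59.62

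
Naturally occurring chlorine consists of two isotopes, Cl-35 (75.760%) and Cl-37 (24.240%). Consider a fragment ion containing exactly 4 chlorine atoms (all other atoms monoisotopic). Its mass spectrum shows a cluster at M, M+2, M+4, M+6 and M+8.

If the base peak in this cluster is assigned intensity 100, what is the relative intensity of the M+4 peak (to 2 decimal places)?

Term probabilities: M 0.3294, M+2 0.4216, M+4 0.2023, M+6 0.0432, M+8 0.0035. Base peak = M+2.
P(M+2) = C(4,1) × 0.75760^3 × 0.24240^1 = 4 × 0.4348304 × 0.2424 = 0.421612 (base)
P(M+4) = C(4,2) × 0.75760^2 × 0.24240^2 = 6 × 0.57395776 × 0.05875776 = 0.202347
Relative intensity = 0.202347 / 0.421612 × 100 = 47.99

47.99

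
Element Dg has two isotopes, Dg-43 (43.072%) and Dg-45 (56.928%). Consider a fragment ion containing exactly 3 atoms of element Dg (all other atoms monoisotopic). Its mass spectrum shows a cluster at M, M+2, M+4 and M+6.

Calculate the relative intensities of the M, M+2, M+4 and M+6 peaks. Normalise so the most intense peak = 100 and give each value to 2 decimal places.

Expanding (0.43072 + 0.56928)^3:
P(M) = 0.43072^3 = 0.079907
P(M+2) = 3 × 0.43072^2 × 0.56928^1 = 0.316838
P(M+4) = 3 × 0.43072^1 × 0.56928^2 = 0.418763
P(M+6) = 0.56928^3 = 0.184492
The M+4 peak is largest (0.418763); scaling to 100 gives 19.08 : 75.66 : 100.00 : 44.06.

19.08 : 75.66 : 100.00 : 44.06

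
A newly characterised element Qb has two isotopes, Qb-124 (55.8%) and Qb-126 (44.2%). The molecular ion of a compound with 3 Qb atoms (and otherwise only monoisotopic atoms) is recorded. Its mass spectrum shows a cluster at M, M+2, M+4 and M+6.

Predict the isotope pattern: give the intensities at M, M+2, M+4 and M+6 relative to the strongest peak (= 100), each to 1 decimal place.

42.1 : 100.0 : 79.2 : 20.9

Each Qb atom is independently Qb-124 (p = 0.558) or Qb-126 (q = 0.442); the cluster is the binomial expansion (p + q)^3.
P(M) = 0.558^3 = 0.173741
P(M+2) = 3 × 0.558^2 × 0.442^1 = 0.412869
P(M+4) = 3 × 0.558^1 × 0.442^2 = 0.327039
P(M+6) = 0.442^3 = 0.086351
The M+2 peak is largest (0.412869); scaling to 100 gives 42.1 : 100.0 : 79.2 : 20.9.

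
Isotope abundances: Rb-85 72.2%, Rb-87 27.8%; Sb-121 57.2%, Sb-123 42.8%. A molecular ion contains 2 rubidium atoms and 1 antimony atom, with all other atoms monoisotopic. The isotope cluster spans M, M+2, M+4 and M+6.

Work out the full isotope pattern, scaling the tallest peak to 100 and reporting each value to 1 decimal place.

65.9 : 100.0 : 47.7 : 7.3

Rubidium pattern (n=2): 0.521284 : 0.401432 : 0.077284
Antimony pattern (n=1): 0.5720 : 0.4280
Convolve the two distributions (both contribute in 2-u steps):
  M: 0.521284×0.5720 = 0.298174
  M+2: 0.521284×0.4280 + 0.401432×0.5720 = 0.452729
  M+4: 0.401432×0.4280 + 0.077284×0.5720 = 0.216019
  M+6: 0.077284×0.4280 = 0.033078
Scale to base peak (0.452729) = 100: 65.9 : 100.0 : 47.7 : 7.3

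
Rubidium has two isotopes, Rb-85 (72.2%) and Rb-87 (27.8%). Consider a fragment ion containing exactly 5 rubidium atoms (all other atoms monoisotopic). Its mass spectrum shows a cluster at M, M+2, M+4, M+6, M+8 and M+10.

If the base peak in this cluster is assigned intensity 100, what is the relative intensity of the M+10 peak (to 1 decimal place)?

(0.722 + 0.278)^5 gives M 0.1962, M+2 0.3777, M+4 0.2909, M+6 0.1120, M+8 0.0216, M+10 0.0017; the largest is M+2.
P(M+2) = C(5,1) × 0.722^4 × 0.278^1 = 5 × 0.27173701 × 0.2780 = 0.377714 (base)
P(M+10) = C(5,5) × 0.722^0 × 0.278^5 = 1 × 1.0000 × 0.00166044 = 0.001660
Relative intensity = 0.001660 / 0.377714 × 100 = 0.4

0.4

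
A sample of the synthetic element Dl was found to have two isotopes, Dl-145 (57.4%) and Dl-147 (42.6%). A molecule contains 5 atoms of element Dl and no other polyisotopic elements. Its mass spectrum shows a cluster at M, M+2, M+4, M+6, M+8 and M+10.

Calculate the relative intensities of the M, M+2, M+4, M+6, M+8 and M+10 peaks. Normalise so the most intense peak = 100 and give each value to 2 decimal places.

The 5 Dl atoms are independent, so intensities follow the terms of (0.574 + 0.426)^5.
P(M) = 0.574^5 = 0.062310
P(M+2) = 5 × 0.574^4 × 0.426^1 = 0.231221
P(M+4) = 10 × 0.574^3 × 0.426^2 = 0.343206
P(M+6) = 10 × 0.574^2 × 0.426^3 = 0.254714
P(M+8) = 5 × 0.574^1 × 0.426^4 = 0.094519
P(M+10) = 0.426^5 = 0.014030
The M+4 peak is largest (0.343206); scaling to 100 gives 18.16 : 67.37 : 100.00 : 74.22 : 27.54 : 4.09.

18.16 : 67.37 : 100.00 : 74.22 : 27.54 : 4.09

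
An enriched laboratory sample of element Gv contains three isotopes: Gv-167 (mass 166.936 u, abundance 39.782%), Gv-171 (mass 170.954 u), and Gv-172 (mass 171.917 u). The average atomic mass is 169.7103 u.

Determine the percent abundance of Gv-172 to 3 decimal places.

The remaining 60.218% is split between Gv-171 (fraction x) and Gv-172 (fraction 0.60218 − x).
Substituting: 170.954x + 171.917(0.60218 − x) = 103.29982048
(170.954 − 171.917)x = -0.22515858  ⇒  x = 0.23381, y = 0.36837
Gv-171: 23.381%, Gv-172: 36.837%.

36.837%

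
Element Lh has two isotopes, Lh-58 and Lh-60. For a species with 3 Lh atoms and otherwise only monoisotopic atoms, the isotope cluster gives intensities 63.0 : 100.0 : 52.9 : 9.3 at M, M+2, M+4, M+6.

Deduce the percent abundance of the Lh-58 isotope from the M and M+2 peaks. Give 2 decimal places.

Let p = fractional abundance of Lh-58. I(M+2)/I(M) = [C(3,1)·p^2·(1−p)] / p^3 = 3·(1−p)/p = 100.0/63.0 = 1.5873
(1−p)/p = 1.5873/3 = 0.5291  ⇒  p = 1/(1 + 0.5291) = 0.6540
Lh-58: 65.40%, Lh-60: 34.60%.

65.40%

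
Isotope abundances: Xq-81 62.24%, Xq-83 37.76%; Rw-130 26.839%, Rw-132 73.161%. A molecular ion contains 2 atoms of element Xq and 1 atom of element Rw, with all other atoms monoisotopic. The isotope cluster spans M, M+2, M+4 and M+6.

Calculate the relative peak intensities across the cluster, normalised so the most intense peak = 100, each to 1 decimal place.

Element Xq pattern (n=2): 0.38738176 : 0.47003648 : 0.14258176
Element Rw pattern (n=1): 0.26839 : 0.73161
Convolve the two distributions (both contribute in 2-u steps):
  M: 0.38738176×0.26839 = 0.103969
  M+2: 0.38738176×0.73161 + 0.47003648×0.26839 = 0.409565
  M+4: 0.47003648×0.73161 + 0.14258176×0.26839 = 0.382151
  M+6: 0.14258176×0.73161 = 0.104314
Scale to base peak (0.409565) = 100: 25.4 : 100.0 : 93.3 : 25.5

25.4 : 100.0 : 93.3 : 25.5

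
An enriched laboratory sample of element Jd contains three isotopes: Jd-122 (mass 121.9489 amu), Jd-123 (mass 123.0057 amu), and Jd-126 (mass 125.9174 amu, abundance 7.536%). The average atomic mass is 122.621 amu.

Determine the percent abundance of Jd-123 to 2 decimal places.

35.30%

The remaining 92.464% is split between Jd-122 (fraction x) and Jd-123 (fraction 0.92464 − x).
Substituting: 121.9489x + 123.0057(0.92464 − x) = 113.131864736
(121.9489 − 123.0057)x = -0.604125712  ⇒  x = 0.57166, y = 0.35298
Jd-122: 57.17%, Jd-123: 35.30%.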